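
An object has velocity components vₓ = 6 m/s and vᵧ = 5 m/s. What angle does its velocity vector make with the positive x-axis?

θ = arctan(vᵧ/vₓ) = arctan(5/6) = 39.81°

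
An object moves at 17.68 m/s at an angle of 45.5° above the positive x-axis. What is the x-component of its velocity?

vₓ = v cos(θ) = 17.68 × cos(45.5°) = 12.39 m/s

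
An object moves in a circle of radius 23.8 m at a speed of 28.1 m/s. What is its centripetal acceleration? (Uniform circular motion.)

a_c = v²/r = 28.1²/23.8 = 789.61/23.8 = 33.18 m/s²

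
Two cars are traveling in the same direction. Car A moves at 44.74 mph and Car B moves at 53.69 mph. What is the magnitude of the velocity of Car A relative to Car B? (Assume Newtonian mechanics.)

v_rel = |v_A - v_B| = |44.74 - 53.69| = 8.95 mph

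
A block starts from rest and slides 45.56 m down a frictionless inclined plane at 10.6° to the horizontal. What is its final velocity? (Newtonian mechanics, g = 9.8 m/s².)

a = g sin(θ) = 9.8 × sin(10.6°) = 1.8027 m/s²
v = √(2ad) = √(2 × 1.8027 × 45.56) = 12.82 m/s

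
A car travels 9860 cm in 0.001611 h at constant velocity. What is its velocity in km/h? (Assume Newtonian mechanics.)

d = 9860 cm × 0.01 = 98.6 m
t = 0.001611 h × 3600.0 = 5.7996 s
v = d / t = 98.6 / 5.7996 = 17.0012 m/s
v = 17.0012 m/s / 0.2777777777777778 = 61.2 km/h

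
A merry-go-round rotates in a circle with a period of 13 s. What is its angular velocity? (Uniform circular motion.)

ω = 2π/T = 2π/13 = 0.4833 rad/s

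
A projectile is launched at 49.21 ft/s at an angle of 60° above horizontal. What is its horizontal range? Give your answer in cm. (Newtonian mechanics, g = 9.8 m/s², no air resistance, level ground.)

v₀ = 49.21 ft/s × 0.3048 = 14.9992 m/s
R = v₀² × sin(2θ) / g = 14.9992² × sin(2 × 60°) / 9.8 = 224.976 × 0.866025 / 9.8 = 19.8811 m
R = 19.8811 m / 0.01 = 1988 cm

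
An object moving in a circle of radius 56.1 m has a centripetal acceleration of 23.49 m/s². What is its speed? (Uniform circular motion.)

v = √(a_c × r) = √(23.49 × 56.1) = 36.3 m/s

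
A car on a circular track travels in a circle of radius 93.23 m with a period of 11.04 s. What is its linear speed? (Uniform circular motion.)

v = 2πr/T = 2π×93.23/11.04 = 53.06 m/s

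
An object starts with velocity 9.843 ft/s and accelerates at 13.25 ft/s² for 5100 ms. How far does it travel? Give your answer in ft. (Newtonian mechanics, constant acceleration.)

v₀ = 9.843 ft/s × 0.3048 = 3.00015 m/s
a = 13.25 ft/s² × 0.3048 = 4.0386 m/s²
t = 5100 ms × 0.001 = 5.1 s
d = v₀ × t + ½ × a × t² = 3.00015 × 5.1 + 0.5 × 4.0386 × 5.1² = 67.8228 m
d = 67.8228 m / 0.3048 = 222.5 ft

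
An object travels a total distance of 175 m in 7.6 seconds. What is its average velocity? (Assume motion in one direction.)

v_avg = Δd / Δt = 175 / 7.6 = 23.03 m/s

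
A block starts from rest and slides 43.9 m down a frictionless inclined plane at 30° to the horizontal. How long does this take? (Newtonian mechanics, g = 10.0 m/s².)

a = g sin(θ) = 10.0 × sin(30°) = 5.0 m/s²
t = √(2d/a) = √(2 × 43.9 / 5.0) = 4.19 s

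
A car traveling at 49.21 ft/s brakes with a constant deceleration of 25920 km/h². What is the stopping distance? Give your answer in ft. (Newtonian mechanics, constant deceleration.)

v₀ = 49.21 ft/s × 0.3048 = 14.9992 m/s
a = 25920 km/h² × 7.716049382716049e-05 = 2.0 m/s²
d = v₀² / (2a) = 14.9992² / (2 × 2.0) = 224.976 / 4.0 = 56.244 m
d = 56.244 m / 0.3048 = 184.5 ft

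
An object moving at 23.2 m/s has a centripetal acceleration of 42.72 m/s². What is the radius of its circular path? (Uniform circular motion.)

r = v²/a_c = 23.2²/42.72 = 12.6 m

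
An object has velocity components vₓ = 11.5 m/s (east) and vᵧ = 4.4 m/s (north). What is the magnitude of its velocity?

|v| = √(vₓ² + vᵧ²) = √(11.5² + 4.4²) = √(151.61) = 12.31 m/s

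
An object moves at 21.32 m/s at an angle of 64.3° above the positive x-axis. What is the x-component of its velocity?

vₓ = v cos(θ) = 21.32 × cos(64.3°) = 9.25 m/s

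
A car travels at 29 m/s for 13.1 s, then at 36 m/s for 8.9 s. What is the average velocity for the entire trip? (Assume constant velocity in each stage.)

d₁ = v₁t₁ = 29 × 13.1 = 379.9 m
d₂ = v₂t₂ = 36 × 8.9 = 320.4 m
d_total = 700.3 m, t_total = 22.0 s
v_avg = d_total/t_total = 700.3/22.0 = 31.83 m/s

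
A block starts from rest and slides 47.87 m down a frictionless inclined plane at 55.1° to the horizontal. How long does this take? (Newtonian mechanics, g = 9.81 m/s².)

a = g sin(θ) = 9.81 × sin(55.1°) = 8.0457 m/s²
t = √(2d/a) = √(2 × 47.87 / 8.0457) = 3.45 s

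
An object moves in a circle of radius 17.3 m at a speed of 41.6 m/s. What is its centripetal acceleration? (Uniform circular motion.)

a_c = v²/r = 41.6²/17.3 = 1730.56/17.3 = 100.03 m/s²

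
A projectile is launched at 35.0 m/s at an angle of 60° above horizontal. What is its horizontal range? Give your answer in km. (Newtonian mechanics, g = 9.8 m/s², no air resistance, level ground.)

R = v₀² × sin(2θ) / g = 35.0² × sin(2 × 60°) / 9.8 = 1225.0 × 0.866025 / 9.8 = 108.253 m
R = 108.253 m / 1000.0 = 0.1083 km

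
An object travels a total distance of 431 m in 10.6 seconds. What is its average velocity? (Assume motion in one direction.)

v_avg = Δd / Δt = 431 / 10.6 = 40.66 m/s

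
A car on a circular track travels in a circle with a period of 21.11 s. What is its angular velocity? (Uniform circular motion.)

ω = 2π/T = 2π/21.11 = 0.2976 rad/s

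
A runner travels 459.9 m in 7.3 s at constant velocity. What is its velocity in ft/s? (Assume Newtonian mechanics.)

v = d / t = 459.9 / 7.3 = 63.0 m/s
v = 63.0 m/s / 0.3048 = 206.7 ft/s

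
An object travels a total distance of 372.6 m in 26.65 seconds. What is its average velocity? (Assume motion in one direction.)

v_avg = Δd / Δt = 372.6 / 26.65 = 13.98 m/s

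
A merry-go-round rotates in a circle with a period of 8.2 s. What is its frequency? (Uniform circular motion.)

f = 1/T = 1/8.2 = 0.122 Hz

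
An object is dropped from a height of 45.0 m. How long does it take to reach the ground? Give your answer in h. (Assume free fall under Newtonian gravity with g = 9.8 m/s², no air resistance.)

t = √(2h/g) = √(2 × 45.0 / 9.8) = 3.03046 s
t = 3.03046 s / 3600.0 = 0.0008418 h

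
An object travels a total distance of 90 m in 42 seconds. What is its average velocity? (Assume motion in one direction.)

v_avg = Δd / Δt = 90 / 42 = 2.14 m/s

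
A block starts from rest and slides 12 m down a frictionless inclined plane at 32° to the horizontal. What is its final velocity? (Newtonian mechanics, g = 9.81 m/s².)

a = g sin(θ) = 9.81 × sin(32°) = 5.1985 m/s²
v = √(2ad) = √(2 × 5.1985 × 12) = 11.17 m/s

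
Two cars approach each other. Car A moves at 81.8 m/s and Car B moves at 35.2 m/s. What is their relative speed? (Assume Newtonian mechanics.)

v_rel = v_A + v_B = 81.8 + 35.2 = 117.0 m/s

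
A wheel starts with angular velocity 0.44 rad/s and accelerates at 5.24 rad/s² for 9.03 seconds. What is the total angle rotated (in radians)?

θ = ω₀t + ½αt² = 0.44×9.03 + ½×5.24×9.03² = 217.61 rad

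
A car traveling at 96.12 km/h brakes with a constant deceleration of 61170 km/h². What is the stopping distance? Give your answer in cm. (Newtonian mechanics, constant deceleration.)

v₀ = 96.12 km/h × 0.2777777777777778 = 26.7 m/s
a = 61170 km/h² × 7.716049382716049e-05 = 4.71991 m/s²
d = v₀² / (2a) = 26.7² / (2 × 4.71991) = 712.89 / 9.43982 = 75.5194 m
d = 75.5194 m / 0.01 = 7552 cm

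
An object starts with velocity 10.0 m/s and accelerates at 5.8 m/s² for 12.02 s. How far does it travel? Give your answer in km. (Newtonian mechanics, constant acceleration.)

d = v₀ × t + ½ × a × t² = 10.0 × 12.02 + 0.5 × 5.8 × 12.02² = 539.193 m
d = 539.193 m / 1000.0 = 0.5392 km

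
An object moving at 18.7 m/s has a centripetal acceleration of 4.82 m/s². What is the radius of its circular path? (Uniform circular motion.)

r = v²/a_c = 18.7²/4.82 = 72.55 m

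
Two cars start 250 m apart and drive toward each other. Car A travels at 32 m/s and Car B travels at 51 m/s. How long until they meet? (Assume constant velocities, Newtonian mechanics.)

Combined speed: v_combined = 32 + 51 = 83 m/s
Time to meet: t = d/v_combined = 250/83 = 3.01 s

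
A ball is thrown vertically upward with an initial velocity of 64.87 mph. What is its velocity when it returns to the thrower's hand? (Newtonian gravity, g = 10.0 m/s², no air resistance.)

By conservation of energy (no air resistance), the ball returns to the throw height with the same speed as launch, but directed downward.
|v_ground| = v₀ = 64.87 mph
v_ground = 64.87 mph (downward)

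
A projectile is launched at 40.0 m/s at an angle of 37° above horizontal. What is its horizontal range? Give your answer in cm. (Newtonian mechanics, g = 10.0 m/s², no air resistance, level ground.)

R = v₀² × sin(2θ) / g = 40.0² × sin(2 × 37°) / 10.0 = 1600.0 × 0.961262 / 10.0 = 153.802 m
R = 153.802 m / 0.01 = 15380 cm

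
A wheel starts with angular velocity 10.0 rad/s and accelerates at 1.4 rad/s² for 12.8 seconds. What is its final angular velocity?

ω = ω₀ + αt = 10.0 + 1.4 × 12.8 = 27.92 rad/s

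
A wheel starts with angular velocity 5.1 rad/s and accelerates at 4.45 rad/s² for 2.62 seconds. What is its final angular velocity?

ω = ω₀ + αt = 5.1 + 4.45 × 2.62 = 16.76 rad/s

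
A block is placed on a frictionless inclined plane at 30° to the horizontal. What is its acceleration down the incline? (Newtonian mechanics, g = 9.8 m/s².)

a = g sin(θ) = 9.8 × sin(30°) = 9.8 × 0.5 = 4.9 m/s²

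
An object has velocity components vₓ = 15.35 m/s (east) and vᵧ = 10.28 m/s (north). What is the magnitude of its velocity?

|v| = √(vₓ² + vᵧ²) = √(15.35² + 10.28²) = √(341.3009) = 18.47 m/s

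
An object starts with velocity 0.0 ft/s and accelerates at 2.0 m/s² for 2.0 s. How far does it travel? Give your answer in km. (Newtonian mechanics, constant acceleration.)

v₀ = 0.0 ft/s × 0.3048 = 0.0 m/s
d = v₀ × t + ½ × a × t² = 0.0 × 2.0 + 0.5 × 2.0 × 2.0² = 4.0 m
d = 4.0 m / 1000.0 = 0.004 km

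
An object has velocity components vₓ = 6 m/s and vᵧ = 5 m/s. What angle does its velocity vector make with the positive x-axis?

θ = arctan(vᵧ/vₓ) = arctan(5/6) = 39.81°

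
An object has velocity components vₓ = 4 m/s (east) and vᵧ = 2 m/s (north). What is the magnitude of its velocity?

|v| = √(vₓ² + vᵧ²) = √(4² + 2²) = √(20) = 4.47 m/s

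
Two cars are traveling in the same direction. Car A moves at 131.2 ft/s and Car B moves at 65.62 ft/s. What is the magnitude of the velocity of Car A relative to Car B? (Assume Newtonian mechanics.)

v_rel = |v_A - v_B| = |131.2 - 65.62| = 65.58 ft/s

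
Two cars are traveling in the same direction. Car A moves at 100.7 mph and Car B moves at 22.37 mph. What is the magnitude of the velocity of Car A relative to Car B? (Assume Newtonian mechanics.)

v_rel = |v_A - v_B| = |100.7 - 22.37| = 78.33 mph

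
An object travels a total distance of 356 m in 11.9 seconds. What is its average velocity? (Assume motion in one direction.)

v_avg = Δd / Δt = 356 / 11.9 = 29.92 m/s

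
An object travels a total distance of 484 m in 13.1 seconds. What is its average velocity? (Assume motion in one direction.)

v_avg = Δd / Δt = 484 / 13.1 = 36.95 m/s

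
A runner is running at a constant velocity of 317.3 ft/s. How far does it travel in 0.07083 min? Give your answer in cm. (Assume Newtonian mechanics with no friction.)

v = 317.3 ft/s × 0.3048 = 96.713 m/s
t = 0.07083 min × 60.0 = 4.2498 s
d = v × t = 96.713 × 4.2498 = 411.011 m
d = 411.011 m / 0.01 = 41100 cm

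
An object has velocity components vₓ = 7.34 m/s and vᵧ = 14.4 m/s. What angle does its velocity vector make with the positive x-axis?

θ = arctan(vᵧ/vₓ) = arctan(14.4/7.34) = 62.99°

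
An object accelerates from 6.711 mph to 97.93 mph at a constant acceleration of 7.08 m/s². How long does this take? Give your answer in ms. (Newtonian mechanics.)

v₀ = 6.711 mph × 0.44704 = 3.00009 m/s
v = 97.93 mph × 0.44704 = 43.7786 m/s
t = (v - v₀) / a = (43.7786 - 3.00009) / 7.08 = 5.75968 s
t = 5.75968 s / 0.001 = 5760 ms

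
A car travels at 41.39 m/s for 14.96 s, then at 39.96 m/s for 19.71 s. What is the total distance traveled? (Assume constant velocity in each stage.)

d₁ = v₁t₁ = 41.39 × 14.96 = 619.1944 m
d₂ = v₂t₂ = 39.96 × 19.71 = 787.6116 m
d_total = 619.1944 + 787.6116 = 1406.81 m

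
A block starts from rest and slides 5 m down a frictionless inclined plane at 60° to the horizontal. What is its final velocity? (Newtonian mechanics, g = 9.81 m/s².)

a = g sin(θ) = 9.81 × sin(60°) = 8.4957 m/s²
v = √(2ad) = √(2 × 8.4957 × 5) = 9.22 m/s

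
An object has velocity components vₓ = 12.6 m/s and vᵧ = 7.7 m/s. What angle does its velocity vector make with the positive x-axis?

θ = arctan(vᵧ/vₓ) = arctan(7.7/12.6) = 31.43°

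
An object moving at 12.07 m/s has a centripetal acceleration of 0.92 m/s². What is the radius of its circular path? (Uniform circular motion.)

r = v²/a_c = 12.07²/0.92 = 158.35 m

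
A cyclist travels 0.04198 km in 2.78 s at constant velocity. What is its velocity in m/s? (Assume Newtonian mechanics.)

d = 0.04198 km × 1000.0 = 41.98 m
v = d / t = 41.98 / 2.78 = 15.1 m/s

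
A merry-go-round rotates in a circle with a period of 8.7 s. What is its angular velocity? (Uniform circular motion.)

ω = 2π/T = 2π/8.7 = 0.7222 rad/s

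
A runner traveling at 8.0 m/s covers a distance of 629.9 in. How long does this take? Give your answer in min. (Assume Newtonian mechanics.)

d = 629.9 in × 0.0254 = 15.9995 m
t = d / v = 15.9995 / 8.0 = 1.99994 s
t = 1.99994 s / 60.0 = 0.03333 min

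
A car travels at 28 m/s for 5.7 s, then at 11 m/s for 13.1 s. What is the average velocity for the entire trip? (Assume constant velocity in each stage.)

d₁ = v₁t₁ = 28 × 5.7 = 159.6 m
d₂ = v₂t₂ = 11 × 13.1 = 144.1 m
d_total = 303.7 m, t_total = 18.8 s
v_avg = d_total/t_total = 303.7/18.8 = 16.15 m/s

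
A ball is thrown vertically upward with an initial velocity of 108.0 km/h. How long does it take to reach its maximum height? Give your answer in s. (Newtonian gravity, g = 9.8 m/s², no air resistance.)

v₀ = 108.0 km/h × 0.2777777777777778 = 30.0 m/s
t_up = v₀ / g = 30.0 / 9.8 = 3.061 s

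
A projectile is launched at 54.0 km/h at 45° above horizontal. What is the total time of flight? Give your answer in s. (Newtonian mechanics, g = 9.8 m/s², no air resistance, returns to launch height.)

v₀ = 54.0 km/h × 0.2777777777777778 = 15.0 m/s
T = 2 × v₀ × sin(θ) / g = 2 × 15.0 × sin(45°) / 9.8 = 2 × 15.0 × 0.707107 / 9.8 = 2.165 s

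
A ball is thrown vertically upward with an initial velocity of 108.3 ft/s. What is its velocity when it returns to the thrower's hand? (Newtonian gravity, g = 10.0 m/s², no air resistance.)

By conservation of energy (no air resistance), the ball returns to the throw height with the same speed as launch, but directed downward.
|v_ground| = v₀ = 108.3 ft/s
v_ground = 108.3 ft/s (downward)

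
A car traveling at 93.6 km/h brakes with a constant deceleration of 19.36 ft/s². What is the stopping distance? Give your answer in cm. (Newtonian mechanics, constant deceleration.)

v₀ = 93.6 km/h × 0.2777777777777778 = 26.0 m/s
a = 19.36 ft/s² × 0.3048 = 5.90093 m/s²
d = v₀² / (2a) = 26.0² / (2 × 5.90093) = 676.0 / 11.8019 = 57.2789 m
d = 57.2789 m / 0.01 = 5728 cm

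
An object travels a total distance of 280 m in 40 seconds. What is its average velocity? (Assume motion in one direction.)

v_avg = Δd / Δt = 280 / 40 = 7.0 m/s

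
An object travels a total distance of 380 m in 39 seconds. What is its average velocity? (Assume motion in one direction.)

v_avg = Δd / Δt = 380 / 39 = 9.74 m/s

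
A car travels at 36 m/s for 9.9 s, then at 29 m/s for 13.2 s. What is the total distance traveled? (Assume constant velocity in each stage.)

d₁ = v₁t₁ = 36 × 9.9 = 356.4 m
d₂ = v₂t₂ = 29 × 13.2 = 382.8 m
d_total = 356.4 + 382.8 = 739.2 m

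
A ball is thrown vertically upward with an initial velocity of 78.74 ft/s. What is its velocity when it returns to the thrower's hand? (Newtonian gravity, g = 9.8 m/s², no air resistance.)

By conservation of energy (no air resistance), the ball returns to the throw height with the same speed as launch, but directed downward.
|v_ground| = v₀ = 78.74 ft/s
v_ground = 78.74 ft/s (downward)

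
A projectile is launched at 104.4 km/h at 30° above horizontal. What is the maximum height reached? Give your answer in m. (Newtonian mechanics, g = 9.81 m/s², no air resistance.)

v₀ = 104.4 km/h × 0.2777777777777778 = 29.0 m/s
H = v₀² × sin²(θ) / (2g) = 29.0² × sin(30°)² / (2 × 9.81) = 841.0 × 0.25 / 19.62 = 10.72 m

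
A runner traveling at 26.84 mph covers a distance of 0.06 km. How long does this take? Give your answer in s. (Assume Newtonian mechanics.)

d = 0.06 km × 1000.0 = 60.0 m
v = 26.84 mph × 0.44704 = 11.9986 m/s
t = d / v = 60.0 / 11.9986 = 5.001 s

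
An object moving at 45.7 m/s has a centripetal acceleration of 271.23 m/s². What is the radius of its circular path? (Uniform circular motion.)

r = v²/a_c = 45.7²/271.23 = 7.7 m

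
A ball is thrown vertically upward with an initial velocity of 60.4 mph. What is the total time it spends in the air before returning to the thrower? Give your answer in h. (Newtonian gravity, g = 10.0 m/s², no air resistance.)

v₀ = 60.4 mph × 0.44704 = 27.0012 m/s
t_total = 2 × v₀ / g = 2 × 27.0012 / 10.0 = 5.40024 s
t_total = 5.40024 s / 3600.0 = 0.0015 h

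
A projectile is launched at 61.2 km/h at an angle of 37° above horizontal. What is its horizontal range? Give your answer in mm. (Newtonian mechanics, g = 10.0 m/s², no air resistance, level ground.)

v₀ = 61.2 km/h × 0.2777777777777778 = 17.0 m/s
R = v₀² × sin(2θ) / g = 17.0² × sin(2 × 37°) / 10.0 = 289.0 × 0.961262 / 10.0 = 27.7805 m
R = 27.7805 m / 0.001 = 27780 mm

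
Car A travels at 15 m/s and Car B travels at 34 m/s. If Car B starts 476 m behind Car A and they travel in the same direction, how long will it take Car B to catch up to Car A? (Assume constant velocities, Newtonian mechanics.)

Relative speed: v_rel = 34 - 15 = 19 m/s
Time to catch: t = d₀/v_rel = 476/19 = 25.05 s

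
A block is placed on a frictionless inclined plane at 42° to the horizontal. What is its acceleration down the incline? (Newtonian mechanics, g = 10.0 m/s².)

a = g sin(θ) = 10.0 × sin(42°) = 10.0 × 0.6691 = 6.69 m/s²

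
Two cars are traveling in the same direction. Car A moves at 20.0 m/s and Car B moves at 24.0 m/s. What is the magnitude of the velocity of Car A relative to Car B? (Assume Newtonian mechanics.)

v_rel = |v_A - v_B| = |20.0 - 24.0| = 4.0 m/s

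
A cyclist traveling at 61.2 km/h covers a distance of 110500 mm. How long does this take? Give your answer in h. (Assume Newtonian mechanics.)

d = 110500 mm × 0.001 = 110.5 m
v = 61.2 km/h × 0.2777777777777778 = 17.0 m/s
t = d / v = 110.5 / 17.0 = 6.5 s
t = 6.5 s / 3600.0 = 0.001806 h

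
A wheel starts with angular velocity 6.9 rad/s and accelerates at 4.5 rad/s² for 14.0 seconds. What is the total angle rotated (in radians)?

θ = ω₀t + ½αt² = 6.9×14.0 + ½×4.5×14.0² = 537.6 rad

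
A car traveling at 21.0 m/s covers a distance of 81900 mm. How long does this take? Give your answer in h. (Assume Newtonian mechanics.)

d = 81900 mm × 0.001 = 81.9 m
t = d / v = 81.9 / 21.0 = 3.9 s
t = 3.9 s / 3600.0 = 0.001083 h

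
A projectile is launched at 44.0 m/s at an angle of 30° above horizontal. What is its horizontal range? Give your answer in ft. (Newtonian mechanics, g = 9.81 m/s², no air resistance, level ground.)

R = v₀² × sin(2θ) / g = 44.0² × sin(2 × 30°) / 9.81 = 1936.0 × 0.866025 / 9.81 = 170.91 m
R = 170.91 m / 0.3048 = 560.7 ft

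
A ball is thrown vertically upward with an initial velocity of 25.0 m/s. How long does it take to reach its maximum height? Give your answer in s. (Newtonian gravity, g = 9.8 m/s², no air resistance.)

t_up = v₀ / g = 25.0 / 9.8 = 2.551 s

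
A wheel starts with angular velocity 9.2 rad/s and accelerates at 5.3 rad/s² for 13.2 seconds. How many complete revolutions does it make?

θ = ω₀t + ½αt² = 9.2×13.2 + ½×5.3×13.2² = 583.176 rad
Total revolutions = θ/(2π) = 583.176/(2π) = 92.82
Complete revolutions = ⌊92.82⌋ = 92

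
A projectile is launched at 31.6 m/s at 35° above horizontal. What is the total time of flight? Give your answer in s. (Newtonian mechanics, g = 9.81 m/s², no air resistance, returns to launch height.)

T = 2 × v₀ × sin(θ) / g = 2 × 31.6 × sin(35°) / 9.81 = 2 × 31.6 × 0.573576 / 9.81 = 3.695 s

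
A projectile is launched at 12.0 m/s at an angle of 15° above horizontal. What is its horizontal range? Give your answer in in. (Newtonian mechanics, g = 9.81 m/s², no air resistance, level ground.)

R = v₀² × sin(2θ) / g = 12.0² × sin(2 × 15°) / 9.81 = 144.0 × 0.5 / 9.81 = 7.33945 m
R = 7.33945 m / 0.0254 = 289.0 in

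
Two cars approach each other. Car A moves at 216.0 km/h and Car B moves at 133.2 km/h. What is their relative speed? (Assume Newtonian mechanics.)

v_rel = v_A + v_B = 216.0 + 133.2 = 349.2 km/h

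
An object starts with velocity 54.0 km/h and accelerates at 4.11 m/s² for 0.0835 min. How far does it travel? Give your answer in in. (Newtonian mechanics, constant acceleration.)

v₀ = 54.0 km/h × 0.2777777777777778 = 15.0 m/s
t = 0.0835 min × 60.0 = 5.01 s
d = v₀ × t + ½ × a × t² = 15.0 × 5.01 + 0.5 × 4.11 × 5.01² = 126.731 m
d = 126.731 m / 0.0254 = 4989 in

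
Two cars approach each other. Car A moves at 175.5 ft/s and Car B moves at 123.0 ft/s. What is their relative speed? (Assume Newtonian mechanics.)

v_rel = v_A + v_B = 175.5 + 123.0 = 298.5 ft/s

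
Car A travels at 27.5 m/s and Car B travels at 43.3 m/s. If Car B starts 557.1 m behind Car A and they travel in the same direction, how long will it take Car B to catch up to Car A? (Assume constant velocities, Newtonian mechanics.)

Relative speed: v_rel = 43.3 - 27.5 = 15.8 m/s
Time to catch: t = d₀/v_rel = 557.1/15.8 = 35.26 s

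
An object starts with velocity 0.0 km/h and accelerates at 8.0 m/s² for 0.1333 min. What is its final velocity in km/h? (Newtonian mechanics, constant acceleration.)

v₀ = 0.0 km/h × 0.2777777777777778 = 0.0 m/s
t = 0.1333 min × 60.0 = 7.998 s
v = v₀ + a × t = 0.0 + 8.0 × 7.998 = 63.984 m/s
v = 63.984 m/s / 0.2777777777777778 = 230.3 km/h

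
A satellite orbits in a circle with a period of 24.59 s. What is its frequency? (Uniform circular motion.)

f = 1/T = 1/24.59 = 0.0407 Hz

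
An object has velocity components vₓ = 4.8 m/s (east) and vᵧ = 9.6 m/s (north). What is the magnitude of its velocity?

|v| = √(vₓ² + vᵧ²) = √(4.8² + 9.6²) = √(115.2) = 10.73 m/s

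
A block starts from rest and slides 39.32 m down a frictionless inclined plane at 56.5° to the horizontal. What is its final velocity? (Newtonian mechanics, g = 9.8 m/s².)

a = g sin(θ) = 9.8 × sin(56.5°) = 8.1721 m/s²
v = √(2ad) = √(2 × 8.1721 × 39.32) = 25.35 m/s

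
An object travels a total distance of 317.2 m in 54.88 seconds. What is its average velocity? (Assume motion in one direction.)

v_avg = Δd / Δt = 317.2 / 54.88 = 5.78 m/s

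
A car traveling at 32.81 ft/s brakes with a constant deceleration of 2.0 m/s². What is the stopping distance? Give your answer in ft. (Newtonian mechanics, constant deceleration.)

v₀ = 32.81 ft/s × 0.3048 = 10.0005 m/s
d = v₀² / (2a) = 10.0005² / (2 × 2.0) = 100.01 / 4.0 = 25.0025 m
d = 25.0025 m / 0.3048 = 82.03 ft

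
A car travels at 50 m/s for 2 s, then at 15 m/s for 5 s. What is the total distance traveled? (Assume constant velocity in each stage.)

d₁ = v₁t₁ = 50 × 2 = 100 m
d₂ = v₂t₂ = 15 × 5 = 75 m
d_total = 100 + 75 = 175 m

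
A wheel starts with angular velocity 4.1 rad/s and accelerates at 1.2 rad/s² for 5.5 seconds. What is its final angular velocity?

ω = ω₀ + αt = 4.1 + 1.2 × 5.5 = 10.7 rad/s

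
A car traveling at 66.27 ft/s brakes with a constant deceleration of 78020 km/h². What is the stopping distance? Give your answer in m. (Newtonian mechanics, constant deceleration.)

v₀ = 66.27 ft/s × 0.3048 = 20.1991 m/s
a = 78020 km/h² × 7.716049382716049e-05 = 6.02006 m/s²
d = v₀² / (2a) = 20.1991² / (2 × 6.02006) = 408.004 / 12.0401 = 33.89 m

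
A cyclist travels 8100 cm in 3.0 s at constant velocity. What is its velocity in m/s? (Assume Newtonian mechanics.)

d = 8100 cm × 0.01 = 81.0 m
v = d / t = 81.0 / 3.0 = 27.0 m/s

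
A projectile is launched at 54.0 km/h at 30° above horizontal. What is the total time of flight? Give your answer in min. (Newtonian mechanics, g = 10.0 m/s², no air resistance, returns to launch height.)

v₀ = 54.0 km/h × 0.2777777777777778 = 15.0 m/s
T = 2 × v₀ × sin(θ) / g = 2 × 15.0 × sin(30°) / 10.0 = 2 × 15.0 × 0.5 / 10.0 = 1.5 s
T = 1.5 s / 60.0 = 0.025 min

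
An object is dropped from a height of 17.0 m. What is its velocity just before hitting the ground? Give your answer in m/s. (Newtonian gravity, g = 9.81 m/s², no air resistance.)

v = √(2gh) = √(2 × 9.81 × 17.0) = 18.26 m/s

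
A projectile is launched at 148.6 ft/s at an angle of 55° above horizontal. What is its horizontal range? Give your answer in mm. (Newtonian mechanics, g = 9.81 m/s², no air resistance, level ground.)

v₀ = 148.6 ft/s × 0.3048 = 45.2933 m/s
R = v₀² × sin(2θ) / g = 45.2933² × sin(2 × 55°) / 9.81 = 2051.48 × 0.939693 / 9.81 = 196.51 m
R = 196.51 m / 0.001 = 196500 mm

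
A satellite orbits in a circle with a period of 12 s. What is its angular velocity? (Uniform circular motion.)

ω = 2π/T = 2π/12 = 0.5236 rad/s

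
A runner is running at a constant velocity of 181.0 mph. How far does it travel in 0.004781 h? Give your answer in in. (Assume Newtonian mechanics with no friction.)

v = 181.0 mph × 0.44704 = 80.9142 m/s
t = 0.004781 h × 3600.0 = 17.2116 s
d = v × t = 80.9142 × 17.2116 = 1392.66 m
d = 1392.66 m / 0.0254 = 54830 in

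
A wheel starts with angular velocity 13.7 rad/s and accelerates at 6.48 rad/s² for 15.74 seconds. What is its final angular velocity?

ω = ω₀ + αt = 13.7 + 6.48 × 15.74 = 115.7 rad/s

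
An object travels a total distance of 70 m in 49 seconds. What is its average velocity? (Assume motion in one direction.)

v_avg = Δd / Δt = 70 / 49 = 1.43 m/s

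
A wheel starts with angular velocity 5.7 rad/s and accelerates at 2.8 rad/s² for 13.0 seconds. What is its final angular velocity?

ω = ω₀ + αt = 5.7 + 2.8 × 13.0 = 42.1 rad/s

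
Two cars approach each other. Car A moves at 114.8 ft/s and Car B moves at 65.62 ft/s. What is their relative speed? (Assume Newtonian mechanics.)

v_rel = v_A + v_B = 114.8 + 65.62 = 180.42 ft/s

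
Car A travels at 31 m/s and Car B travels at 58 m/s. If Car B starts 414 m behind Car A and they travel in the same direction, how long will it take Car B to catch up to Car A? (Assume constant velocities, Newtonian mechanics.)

Relative speed: v_rel = 58 - 31 = 27 m/s
Time to catch: t = d₀/v_rel = 414/27 = 15.33 s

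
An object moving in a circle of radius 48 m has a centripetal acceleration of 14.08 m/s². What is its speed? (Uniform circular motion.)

v = √(a_c × r) = √(14.08 × 48) = 26.0 m/s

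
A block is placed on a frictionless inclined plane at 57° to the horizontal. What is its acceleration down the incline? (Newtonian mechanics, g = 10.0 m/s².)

a = g sin(θ) = 10.0 × sin(57°) = 10.0 × 0.8387 = 8.39 m/s²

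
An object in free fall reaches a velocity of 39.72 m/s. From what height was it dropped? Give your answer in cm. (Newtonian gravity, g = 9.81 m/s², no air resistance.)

h = v² / (2g) = 39.72² / (2 × 9.81) = 80.4117 m
h = 80.4117 m / 0.01 = 8041 cm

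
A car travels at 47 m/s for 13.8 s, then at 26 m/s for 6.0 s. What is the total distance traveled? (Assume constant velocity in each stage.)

d₁ = v₁t₁ = 47 × 13.8 = 648.6 m
d₂ = v₂t₂ = 26 × 6.0 = 156.0 m
d_total = 648.6 + 156.0 = 804.6 m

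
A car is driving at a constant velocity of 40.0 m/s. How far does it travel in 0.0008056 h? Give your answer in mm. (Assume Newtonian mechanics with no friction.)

t = 0.0008056 h × 3600.0 = 2.90016 s
d = v × t = 40.0 × 2.90016 = 116.006 m
d = 116.006 m / 0.001 = 116000 mm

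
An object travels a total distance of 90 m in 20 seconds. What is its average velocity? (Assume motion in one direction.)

v_avg = Δd / Δt = 90 / 20 = 4.5 m/s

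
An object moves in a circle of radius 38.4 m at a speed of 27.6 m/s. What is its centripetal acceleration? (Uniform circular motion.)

a_c = v²/r = 27.6²/38.4 = 761.76/38.4 = 19.84 m/s²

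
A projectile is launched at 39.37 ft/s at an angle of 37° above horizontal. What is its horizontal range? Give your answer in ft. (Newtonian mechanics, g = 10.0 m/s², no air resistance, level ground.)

v₀ = 39.37 ft/s × 0.3048 = 12.0 m/s
R = v₀² × sin(2θ) / g = 12.0² × sin(2 × 37°) / 10.0 = 144.0 × 0.961262 / 10.0 = 13.8422 m
R = 13.8422 m / 0.3048 = 45.41 ft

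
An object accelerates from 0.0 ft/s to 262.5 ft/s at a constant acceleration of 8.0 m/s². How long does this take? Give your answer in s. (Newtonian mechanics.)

v₀ = 0.0 ft/s × 0.3048 = 0.0 m/s
v = 262.5 ft/s × 0.3048 = 80.01 m/s
t = (v - v₀) / a = (80.01 - 0.0) / 8.0 = 10.0 s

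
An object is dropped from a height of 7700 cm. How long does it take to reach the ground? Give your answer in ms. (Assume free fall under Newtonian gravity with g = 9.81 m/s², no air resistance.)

h = 7700 cm × 0.01 = 77.0 m
t = √(2h/g) = √(2 × 77.0 / 9.81) = 3.9621 s
t = 3.9621 s / 0.001 = 3962 ms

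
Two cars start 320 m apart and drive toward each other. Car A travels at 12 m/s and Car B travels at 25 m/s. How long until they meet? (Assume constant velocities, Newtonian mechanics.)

Combined speed: v_combined = 12 + 25 = 37 m/s
Time to meet: t = d/v_combined = 320/37 = 8.65 s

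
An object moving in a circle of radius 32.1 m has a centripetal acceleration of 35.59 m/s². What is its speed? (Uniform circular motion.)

v = √(a_c × r) = √(35.59 × 32.1) = 33.8 m/s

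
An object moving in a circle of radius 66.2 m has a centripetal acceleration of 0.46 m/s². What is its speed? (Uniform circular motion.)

v = √(a_c × r) = √(0.46 × 66.2) = 5.52 m/s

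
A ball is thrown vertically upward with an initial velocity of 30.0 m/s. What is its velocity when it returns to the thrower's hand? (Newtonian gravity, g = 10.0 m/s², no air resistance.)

By conservation of energy (no air resistance), the ball returns to the throw height with the same speed as launch, but directed downward.
|v_ground| = v₀ = 30.0 m/s
v_ground = 30.0 m/s (downward)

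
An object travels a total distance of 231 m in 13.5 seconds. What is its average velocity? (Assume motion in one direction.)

v_avg = Δd / Δt = 231 / 13.5 = 17.11 m/s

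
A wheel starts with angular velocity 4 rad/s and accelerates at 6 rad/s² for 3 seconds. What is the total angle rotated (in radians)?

θ = ω₀t + ½αt² = 4×3 + ½×6×3² = 39.0 rad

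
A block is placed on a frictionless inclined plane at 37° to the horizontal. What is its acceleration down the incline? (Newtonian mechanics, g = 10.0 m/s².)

a = g sin(θ) = 10.0 × sin(37°) = 10.0 × 0.6018 = 6.02 m/s²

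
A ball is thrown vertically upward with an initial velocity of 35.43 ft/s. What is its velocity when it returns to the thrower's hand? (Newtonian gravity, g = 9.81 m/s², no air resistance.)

By conservation of energy (no air resistance), the ball returns to the throw height with the same speed as launch, but directed downward.
|v_ground| = v₀ = 35.43 ft/s
v_ground = 35.43 ft/s (downward)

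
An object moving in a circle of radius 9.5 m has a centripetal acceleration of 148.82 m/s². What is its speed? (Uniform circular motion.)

v = √(a_c × r) = √(148.82 × 9.5) = 37.6 m/s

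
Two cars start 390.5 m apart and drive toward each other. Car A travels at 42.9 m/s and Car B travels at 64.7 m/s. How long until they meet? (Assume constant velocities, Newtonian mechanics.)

Combined speed: v_combined = 42.9 + 64.7 = 107.6 m/s
Time to meet: t = d/v_combined = 390.5/107.6 = 3.63 s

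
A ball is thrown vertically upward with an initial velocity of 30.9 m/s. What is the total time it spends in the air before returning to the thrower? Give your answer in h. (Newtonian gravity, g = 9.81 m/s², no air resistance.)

t_total = 2 × v₀ / g = 2 × 30.9 / 9.81 = 6.29969 s
t_total = 6.29969 s / 3600.0 = 0.00175 h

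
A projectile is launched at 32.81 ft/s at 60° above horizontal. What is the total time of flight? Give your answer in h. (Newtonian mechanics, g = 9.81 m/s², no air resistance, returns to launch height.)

v₀ = 32.81 ft/s × 0.3048 = 10.0005 m/s
T = 2 × v₀ × sin(θ) / g = 2 × 10.0005 × sin(60°) / 9.81 = 2 × 10.0005 × 0.866025 / 9.81 = 1.76568 s
T = 1.76568 s / 3600.0 = 0.0004905 h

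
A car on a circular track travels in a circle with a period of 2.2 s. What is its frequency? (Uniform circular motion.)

f = 1/T = 1/2.2 = 0.4545 Hz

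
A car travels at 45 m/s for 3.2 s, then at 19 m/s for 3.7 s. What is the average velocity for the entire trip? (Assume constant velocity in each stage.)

d₁ = v₁t₁ = 45 × 3.2 = 144.0 m
d₂ = v₂t₂ = 19 × 3.7 = 70.3 m
d_total = 214.3 m, t_total = 6.9 s
v_avg = d_total/t_total = 214.3/6.9 = 31.06 m/s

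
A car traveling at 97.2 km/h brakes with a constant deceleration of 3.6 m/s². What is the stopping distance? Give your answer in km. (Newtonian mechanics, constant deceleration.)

v₀ = 97.2 km/h × 0.2777777777777778 = 27.0 m/s
d = v₀² / (2a) = 27.0² / (2 × 3.6) = 729.0 / 7.2 = 101.25 m
d = 101.25 m / 1000.0 = 0.1013 km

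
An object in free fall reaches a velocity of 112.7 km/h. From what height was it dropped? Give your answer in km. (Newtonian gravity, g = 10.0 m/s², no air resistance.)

v = 112.7 km/h × 0.2777777777777778 = 31.3056 m/s
h = v² / (2g) = 31.3056² / (2 × 10.0) = 49.002 m
h = 49.002 m / 1000.0 = 0.049 km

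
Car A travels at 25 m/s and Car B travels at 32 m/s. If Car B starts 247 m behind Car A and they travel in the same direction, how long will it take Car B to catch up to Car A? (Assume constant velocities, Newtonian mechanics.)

Relative speed: v_rel = 32 - 25 = 7 m/s
Time to catch: t = d₀/v_rel = 247/7 = 35.29 s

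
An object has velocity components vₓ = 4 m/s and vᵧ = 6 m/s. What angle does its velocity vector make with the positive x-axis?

θ = arctan(vᵧ/vₓ) = arctan(6/4) = 56.31°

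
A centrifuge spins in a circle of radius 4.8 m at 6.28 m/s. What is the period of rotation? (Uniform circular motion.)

T = 2πr/v = 2π×4.8/6.28 = 4.8 s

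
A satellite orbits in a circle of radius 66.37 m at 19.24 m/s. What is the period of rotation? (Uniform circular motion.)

T = 2πr/v = 2π×66.37/19.24 = 21.67 s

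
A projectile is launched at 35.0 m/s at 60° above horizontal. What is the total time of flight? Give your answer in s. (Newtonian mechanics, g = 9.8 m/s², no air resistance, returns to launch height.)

T = 2 × v₀ × sin(θ) / g = 2 × 35.0 × sin(60°) / 9.8 = 2 × 35.0 × 0.866025 / 9.8 = 6.186 s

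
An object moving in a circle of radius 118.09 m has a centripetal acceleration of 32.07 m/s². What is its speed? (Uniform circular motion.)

v = √(a_c × r) = √(32.07 × 118.09) = 61.54 m/s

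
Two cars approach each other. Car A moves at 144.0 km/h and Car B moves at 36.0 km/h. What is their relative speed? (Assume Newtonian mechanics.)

v_rel = v_A + v_B = 144.0 + 36.0 = 180.0 km/h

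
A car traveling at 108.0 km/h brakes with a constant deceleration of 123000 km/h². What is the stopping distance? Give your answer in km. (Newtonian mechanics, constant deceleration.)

v₀ = 108.0 km/h × 0.2777777777777778 = 30.0 m/s
a = 123000 km/h² × 7.716049382716049e-05 = 9.49074 m/s²
d = v₀² / (2a) = 30.0² / (2 × 9.49074) = 900.0 / 18.9815 = 47.4146 m
d = 47.4146 m / 1000.0 = 0.04741 km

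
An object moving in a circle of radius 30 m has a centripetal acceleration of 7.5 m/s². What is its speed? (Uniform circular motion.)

v = √(a_c × r) = √(7.5 × 30) = 15.0 m/s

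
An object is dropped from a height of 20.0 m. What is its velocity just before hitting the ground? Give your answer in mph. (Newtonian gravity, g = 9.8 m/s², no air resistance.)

v = √(2gh) = √(2 × 9.8 × 20.0) = 19.799 m/s
v = 19.799 m/s / 0.44704 = 44.29 mph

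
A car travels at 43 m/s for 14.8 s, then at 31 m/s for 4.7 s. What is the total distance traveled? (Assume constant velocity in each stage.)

d₁ = v₁t₁ = 43 × 14.8 = 636.4 m
d₂ = v₂t₂ = 31 × 4.7 = 145.7 m
d_total = 636.4 + 145.7 = 782.1 m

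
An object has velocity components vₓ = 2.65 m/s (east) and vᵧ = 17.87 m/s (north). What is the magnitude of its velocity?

|v| = √(vₓ² + vᵧ²) = √(2.65² + 17.87²) = √(326.3594) = 18.07 m/s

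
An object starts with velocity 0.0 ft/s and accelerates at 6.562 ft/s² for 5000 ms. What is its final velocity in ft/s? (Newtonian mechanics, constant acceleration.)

v₀ = 0.0 ft/s × 0.3048 = 0.0 m/s
a = 6.562 ft/s² × 0.3048 = 2.0001 m/s²
t = 5000 ms × 0.001 = 5.0 s
v = v₀ + a × t = 0.0 + 2.0001 × 5.0 = 10.0005 m/s
v = 10.0005 m/s / 0.3048 = 32.81 ft/s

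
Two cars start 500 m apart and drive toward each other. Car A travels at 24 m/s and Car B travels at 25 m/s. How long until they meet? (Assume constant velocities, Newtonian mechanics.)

Combined speed: v_combined = 24 + 25 = 49 m/s
Time to meet: t = d/v_combined = 500/49 = 10.2 s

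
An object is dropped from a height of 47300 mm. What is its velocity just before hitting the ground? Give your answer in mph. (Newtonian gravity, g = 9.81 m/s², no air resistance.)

h = 47300 mm × 0.001 = 47.3 m
v = √(2gh) = √(2 × 9.81 × 47.3) = 30.4635 m/s
v = 30.4635 m/s / 0.44704 = 68.14 mph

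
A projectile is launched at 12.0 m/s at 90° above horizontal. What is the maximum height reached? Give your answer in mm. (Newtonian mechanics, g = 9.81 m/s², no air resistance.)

H = v₀² × sin²(θ) / (2g) = 12.0² × sin(90°)² / (2 × 9.81) = 144.0 × 1.0 / 19.62 = 7.33945 m
H = 7.33945 m / 0.001 = 7339 mm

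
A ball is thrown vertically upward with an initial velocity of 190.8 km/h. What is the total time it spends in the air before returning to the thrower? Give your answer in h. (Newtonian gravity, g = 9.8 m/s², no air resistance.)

v₀ = 190.8 km/h × 0.2777777777777778 = 53.0 m/s
t_total = 2 × v₀ / g = 2 × 53.0 / 9.8 = 10.8163 s
t_total = 10.8163 s / 3600.0 = 0.003005 h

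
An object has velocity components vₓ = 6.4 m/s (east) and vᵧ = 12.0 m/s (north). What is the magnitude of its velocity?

|v| = √(vₓ² + vᵧ²) = √(6.4² + 12.0²) = √(184.96) = 13.6 m/s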